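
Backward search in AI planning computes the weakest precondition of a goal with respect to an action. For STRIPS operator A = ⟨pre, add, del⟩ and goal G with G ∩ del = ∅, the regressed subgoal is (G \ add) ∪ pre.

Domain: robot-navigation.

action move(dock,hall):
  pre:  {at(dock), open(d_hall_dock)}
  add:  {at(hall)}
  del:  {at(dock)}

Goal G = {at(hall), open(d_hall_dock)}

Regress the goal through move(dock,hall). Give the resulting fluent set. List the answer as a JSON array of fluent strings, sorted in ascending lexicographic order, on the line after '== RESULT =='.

Compute (G \ add) ∪ pre:
  G ∩ del = {}  (empty — regression defined)
  G \ add = {at(hall), open(d_hall_dock)} \ {at(hall)} = {open(d_hall_dock)}
  ∪ pre   = {open(d_hall_dock)} ∪ {at(dock), open(d_hall_dock)}
          = {at(dock), open(d_hall_dock)}

== RESULT ==
["at(dock)", "open(d_hall_dock)"]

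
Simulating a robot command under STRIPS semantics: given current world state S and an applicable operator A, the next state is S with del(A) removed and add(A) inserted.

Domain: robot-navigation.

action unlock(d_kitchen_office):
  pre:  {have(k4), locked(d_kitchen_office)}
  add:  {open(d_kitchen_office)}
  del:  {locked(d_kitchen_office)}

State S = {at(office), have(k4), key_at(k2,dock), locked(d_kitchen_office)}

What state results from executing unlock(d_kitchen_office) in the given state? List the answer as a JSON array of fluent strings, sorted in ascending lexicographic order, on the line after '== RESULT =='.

Compute (S \ del) ∪ add:
  pre ⊆ S: {have(k4), locked(d_kitchen_office)} ⊆ S  — applicable
  S \ del = {at(office), have(k4), key_at(k2,dock)}
  ∪ add   = {at(office), have(k4), key_at(k2,dock), open(d_kitchen_office)}

== RESULT ==
["at(office)", "have(k4)", "key_at(k2,dock)", "open(d_kitchen_office)"]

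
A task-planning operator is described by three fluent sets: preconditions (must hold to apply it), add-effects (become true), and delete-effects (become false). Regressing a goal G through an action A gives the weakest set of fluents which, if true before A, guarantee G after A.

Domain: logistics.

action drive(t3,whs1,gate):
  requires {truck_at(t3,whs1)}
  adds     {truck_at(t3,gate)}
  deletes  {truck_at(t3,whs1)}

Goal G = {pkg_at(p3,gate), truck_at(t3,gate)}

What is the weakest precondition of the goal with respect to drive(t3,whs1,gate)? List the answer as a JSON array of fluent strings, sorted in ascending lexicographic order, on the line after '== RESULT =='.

Regress:
  G ∩ del = {}  (empty — regression defined)
  G \ add = {pkg_at(p3,gate), truck_at(t3,gate)} \ {truck_at(t3,gate)} = {pkg_at(p3,gate)}
  ∪ pre   = {pkg_at(p3,gate)} ∪ {truck_at(t3,whs1)}
          = {pkg_at(p3,gate), truck_at(t3,whs1)}

== RESULT ==
["pkg_at(p3,gate)", "truck_at(t3,whs1)"]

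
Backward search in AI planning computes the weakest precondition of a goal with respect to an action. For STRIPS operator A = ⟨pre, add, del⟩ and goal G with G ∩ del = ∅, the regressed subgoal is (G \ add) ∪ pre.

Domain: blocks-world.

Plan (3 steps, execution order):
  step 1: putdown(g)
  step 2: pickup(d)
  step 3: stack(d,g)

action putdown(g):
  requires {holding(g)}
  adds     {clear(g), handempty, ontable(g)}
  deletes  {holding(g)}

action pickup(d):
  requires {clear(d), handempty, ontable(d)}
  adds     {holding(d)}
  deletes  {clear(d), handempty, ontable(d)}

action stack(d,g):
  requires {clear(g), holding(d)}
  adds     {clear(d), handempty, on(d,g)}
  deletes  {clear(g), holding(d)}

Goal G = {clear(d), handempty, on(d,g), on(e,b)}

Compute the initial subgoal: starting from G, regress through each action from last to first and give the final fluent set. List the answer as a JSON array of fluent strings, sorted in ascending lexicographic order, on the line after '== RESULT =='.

Work backward from the goal:
  through step 3 (stack(d,g)): drop {clear(d), handempty, on(d,g)}, keep {on(e,b)}, require {clear(g), holding(d)}
    → {clear(g), holding(d), on(e,b)}
  through step 2 (pickup(d)): drop {holding(d)}, keep {clear(g), on(e,b)}, require {clear(d), handempty, ontable(d)}
    → {clear(d), clear(g), handempty, on(e,b), ontable(d)}
  through step 1 (putdown(g)): drop {clear(g), handempty}, keep {clear(d), on(e,b), ontable(d)}, require {holding(g)}
    → {clear(d), holding(g), on(e,b), ontable(d)}

== RESULT ==
["clear(d)", "holding(g)", "on(e,b)", "ontable(d)"]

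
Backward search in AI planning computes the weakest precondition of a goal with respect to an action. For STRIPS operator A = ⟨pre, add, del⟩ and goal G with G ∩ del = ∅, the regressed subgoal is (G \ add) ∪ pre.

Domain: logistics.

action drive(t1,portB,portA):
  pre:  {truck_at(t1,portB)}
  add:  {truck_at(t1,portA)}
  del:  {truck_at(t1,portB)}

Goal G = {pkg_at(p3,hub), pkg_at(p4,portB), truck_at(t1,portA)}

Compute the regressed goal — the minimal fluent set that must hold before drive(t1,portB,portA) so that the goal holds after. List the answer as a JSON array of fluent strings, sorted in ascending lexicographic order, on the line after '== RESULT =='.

Regress:
  G ∩ del = {}  (empty — regression defined)
  G \ add = {pkg_at(p3,hub), pkg_at(p4,portB), truck_at(t1,portA)} \ {truck_at(t1,portA)} = {pkg_at(p3,hub), pkg_at(p4,portB)}
  ∪ pre   = {pkg_at(p3,hub), pkg_at(p4,portB)} ∪ {truck_at(t1,portB)}
          = {pkg_at(p3,hub), pkg_at(p4,portB), truck_at(t1,portB)}

== RESULT ==
["pkg_at(p3,hub)", "pkg_at(p4,portB)", "truck_at(t1,portB)"]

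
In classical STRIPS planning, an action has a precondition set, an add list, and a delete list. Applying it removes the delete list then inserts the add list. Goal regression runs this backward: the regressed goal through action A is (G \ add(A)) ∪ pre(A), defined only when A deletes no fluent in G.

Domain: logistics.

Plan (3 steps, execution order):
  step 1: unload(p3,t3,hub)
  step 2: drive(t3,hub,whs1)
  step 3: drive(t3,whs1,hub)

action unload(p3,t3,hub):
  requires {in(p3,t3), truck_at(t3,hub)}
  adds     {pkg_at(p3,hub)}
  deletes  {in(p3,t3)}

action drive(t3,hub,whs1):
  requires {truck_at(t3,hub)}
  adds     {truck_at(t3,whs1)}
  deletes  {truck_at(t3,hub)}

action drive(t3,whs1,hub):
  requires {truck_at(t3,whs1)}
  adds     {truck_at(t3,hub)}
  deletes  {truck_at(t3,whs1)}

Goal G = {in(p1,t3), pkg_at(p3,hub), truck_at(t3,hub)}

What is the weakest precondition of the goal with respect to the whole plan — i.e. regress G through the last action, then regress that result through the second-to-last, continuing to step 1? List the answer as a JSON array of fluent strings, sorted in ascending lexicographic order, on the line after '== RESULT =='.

Regress step by step:
  through step 3 (drive(t3,whs1,hub)): drop {truck_at(t3,hub)}, keep {in(p1,t3), pkg_at(p3,hub)}, require {truck_at(t3,whs1)}
    → {in(p1,t3), pkg_at(p3,hub), truck_at(t3,whs1)}
  through step 2 (drive(t3,hub,whs1)): drop {truck_at(t3,whs1)}, keep {in(p1,t3), pkg_at(p3,hub)}, require {truck_at(t3,hub)}
    → {in(p1,t3), pkg_at(p3,hub), truck_at(t3,hub)}
  through step 1 (unload(p3,t3,hub)): drop {pkg_at(p3,hub)}, keep {in(p1,t3), truck_at(t3,hub)}, require {in(p3,t3), truck_at(t3,hub)}
    → {in(p1,t3), in(p3,t3), truck_at(t3,hub)}

== RESULT ==
["in(p1,t3)", "in(p3,t3)", "truck_at(t3,hub)"]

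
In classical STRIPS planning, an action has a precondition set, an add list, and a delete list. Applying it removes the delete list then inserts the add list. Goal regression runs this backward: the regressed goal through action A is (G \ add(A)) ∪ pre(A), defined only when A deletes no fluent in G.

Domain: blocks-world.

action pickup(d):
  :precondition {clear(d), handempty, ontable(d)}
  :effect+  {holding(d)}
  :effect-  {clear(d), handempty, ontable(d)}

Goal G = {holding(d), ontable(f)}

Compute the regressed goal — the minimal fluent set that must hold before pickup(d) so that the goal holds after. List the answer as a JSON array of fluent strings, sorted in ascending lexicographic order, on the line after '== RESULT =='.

Compute (G \ add) ∪ pre:
  G ∩ del = {}  (empty — regression defined)
  G \ add = {holding(d), ontable(f)} \ {holding(d)} = {ontable(f)}
  ∪ pre   = {ontable(f)} ∪ {clear(d), handempty, ontable(d)}
          = {clear(d), handempty, ontable(d), ontable(f)}

== RESULT ==
["clear(d)", "handempty", "ontable(d)", "ontable(f)"]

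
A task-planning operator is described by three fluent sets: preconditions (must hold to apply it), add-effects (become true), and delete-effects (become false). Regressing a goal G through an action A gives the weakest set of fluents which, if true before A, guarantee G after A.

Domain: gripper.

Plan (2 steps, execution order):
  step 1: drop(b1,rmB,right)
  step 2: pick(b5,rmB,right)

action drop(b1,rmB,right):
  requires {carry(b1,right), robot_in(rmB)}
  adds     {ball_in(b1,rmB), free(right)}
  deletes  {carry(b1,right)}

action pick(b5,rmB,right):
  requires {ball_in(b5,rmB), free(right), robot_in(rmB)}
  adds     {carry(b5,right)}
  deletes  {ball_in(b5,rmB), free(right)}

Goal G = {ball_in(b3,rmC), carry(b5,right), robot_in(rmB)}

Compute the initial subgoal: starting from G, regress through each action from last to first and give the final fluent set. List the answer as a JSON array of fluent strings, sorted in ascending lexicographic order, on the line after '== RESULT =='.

Regress step by step:
  through step 2 (pick(b5,rmB,right)): drop {carry(b5,right)}, keep {ball_in(b3,rmC), robot_in(rmB)}, require {ball_in(b5,rmB), free(right), robot_in(rmB)}
    → {ball_in(b3,rmC), ball_in(b5,rmB), free(right), robot_in(rmB)}
  through step 1 (drop(b1,rmB,right)): drop {free(right)}, keep {ball_in(b3,rmC), ball_in(b5,rmB), robot_in(rmB)}, require {carry(b1,right), robot_in(rmB)}
    → {ball_in(b3,rmC), ball_in(b5,rmB), carry(b1,right), robot_in(rmB)}

== RESULT ==
["ball_in(b3,rmC)", "ball_in(b5,rmB)", "carry(b1,right)", "robot_in(rmB)"]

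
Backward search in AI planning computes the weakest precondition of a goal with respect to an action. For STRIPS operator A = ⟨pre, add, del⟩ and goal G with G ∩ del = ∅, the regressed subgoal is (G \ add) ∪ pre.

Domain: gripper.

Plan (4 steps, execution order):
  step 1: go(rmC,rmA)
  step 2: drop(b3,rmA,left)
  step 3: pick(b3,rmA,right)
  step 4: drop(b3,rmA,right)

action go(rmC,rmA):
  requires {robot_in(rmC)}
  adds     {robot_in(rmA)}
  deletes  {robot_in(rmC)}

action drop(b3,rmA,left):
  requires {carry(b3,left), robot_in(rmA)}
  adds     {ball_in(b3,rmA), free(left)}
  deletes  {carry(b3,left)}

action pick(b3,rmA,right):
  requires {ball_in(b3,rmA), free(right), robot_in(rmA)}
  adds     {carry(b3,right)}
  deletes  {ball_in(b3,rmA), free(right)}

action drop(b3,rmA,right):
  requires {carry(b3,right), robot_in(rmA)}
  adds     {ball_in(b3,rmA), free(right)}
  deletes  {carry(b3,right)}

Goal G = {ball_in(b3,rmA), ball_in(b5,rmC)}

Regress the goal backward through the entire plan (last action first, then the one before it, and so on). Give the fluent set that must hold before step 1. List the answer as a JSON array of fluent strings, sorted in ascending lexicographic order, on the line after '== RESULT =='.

Work backward from the goal:
  through step 4 (drop(b3,rmA,right)): drop {ball_in(b3,rmA)}, keep {ball_in(b5,rmC)}, require {carry(b3,right), robot_in(rmA)}
    → {ball_in(b5,rmC), carry(b3,right), robot_in(rmA)}
  through step 3 (pick(b3,rmA,right)): drop {carry(b3,right)}, keep {ball_in(b5,rmC), robot_in(rmA)}, require {ball_in(b3,rmA), free(right), robot_in(rmA)}
    → {ball_in(b3,rmA), ball_in(b5,rmC), free(right), robot_in(rmA)}
  through step 2 (drop(b3,rmA,left)): drop {ball_in(b3,rmA)}, keep {ball_in(b5,rmC), free(right), robot_in(rmA)}, require {carry(b3,left), robot_in(rmA)}
    → {ball_in(b5,rmC), carry(b3,left), free(right), robot_in(rmA)}
  through step 1 (go(rmC,rmA)): drop {robot_in(rmA)}, keep {ball_in(b5,rmC), carry(b3,left), free(right)}, require {robot_in(rmC)}
    → {ball_in(b5,rmC), carry(b3,left), free(right), robot_in(rmC)}

== RESULT ==
["ball_in(b5,rmC)", "carry(b3,left)", "free(right)", "robot_in(rmC)"]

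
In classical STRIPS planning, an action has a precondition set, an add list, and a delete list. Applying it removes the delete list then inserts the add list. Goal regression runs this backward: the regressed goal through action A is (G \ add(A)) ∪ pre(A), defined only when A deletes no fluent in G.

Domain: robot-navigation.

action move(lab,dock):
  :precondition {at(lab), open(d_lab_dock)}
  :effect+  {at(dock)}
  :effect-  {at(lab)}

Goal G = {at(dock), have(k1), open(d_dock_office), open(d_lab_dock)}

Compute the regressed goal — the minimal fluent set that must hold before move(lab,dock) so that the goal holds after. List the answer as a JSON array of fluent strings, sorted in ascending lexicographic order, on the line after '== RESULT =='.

Compute (G \ add) ∪ pre:
  G ∩ del = {}  (empty — regression defined)
  G \ add = {at(dock), have(k1), open(d_dock_office), open(d_lab_dock)} \ {at(dock)} = {have(k1), open(d_dock_office), open(d_lab_dock)}
  ∪ pre   = {have(k1), open(d_dock_office), open(d_lab_dock)} ∪ {at(lab), open(d_lab_dock)}
          = {at(lab), have(k1), open(d_dock_office), open(d_lab_dock)}

== RESULT ==
["at(lab)", "have(k1)", "open(d_dock_office)", "open(d_lab_dock)"]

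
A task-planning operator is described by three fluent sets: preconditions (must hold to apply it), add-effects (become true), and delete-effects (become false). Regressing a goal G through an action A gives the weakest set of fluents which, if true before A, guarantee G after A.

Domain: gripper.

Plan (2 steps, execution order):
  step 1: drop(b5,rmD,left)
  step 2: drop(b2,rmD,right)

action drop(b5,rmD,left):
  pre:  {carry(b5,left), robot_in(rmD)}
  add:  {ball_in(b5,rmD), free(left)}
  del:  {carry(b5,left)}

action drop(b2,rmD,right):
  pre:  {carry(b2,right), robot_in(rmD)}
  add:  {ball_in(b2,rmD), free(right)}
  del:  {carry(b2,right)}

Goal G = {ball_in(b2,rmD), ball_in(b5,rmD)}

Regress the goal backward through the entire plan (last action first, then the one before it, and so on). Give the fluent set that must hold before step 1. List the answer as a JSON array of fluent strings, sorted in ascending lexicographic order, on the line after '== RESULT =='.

Work backward from the goal:
  through step 2 (drop(b2,rmD,right)): drop {ball_in(b2,rmD)}, keep {ball_in(b5,rmD)}, require {carry(b2,right), robot_in(rmD)}
    → {ball_in(b5,rmD), carry(b2,right), robot_in(rmD)}
  through step 1 (drop(b5,rmD,left)): drop {ball_in(b5,rmD)}, keep {carry(b2,right), robot_in(rmD)}, require {carry(b5,left), robot_in(rmD)}
    → {carry(b2,right), carry(b5,left), robot_in(rmD)}

== RESULT ==
["carry(b2,right)", "carry(b5,left)", "robot_in(rmD)"]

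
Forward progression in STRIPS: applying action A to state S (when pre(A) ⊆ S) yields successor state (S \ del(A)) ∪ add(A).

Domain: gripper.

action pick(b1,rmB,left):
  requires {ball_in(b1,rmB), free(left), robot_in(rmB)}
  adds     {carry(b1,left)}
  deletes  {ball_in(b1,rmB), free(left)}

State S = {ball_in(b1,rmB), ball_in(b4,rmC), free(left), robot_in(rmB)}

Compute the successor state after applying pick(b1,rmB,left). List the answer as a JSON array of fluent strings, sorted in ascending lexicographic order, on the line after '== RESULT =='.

Progress:
  pre ⊆ S: {ball_in(b1,rmB), free(left), robot_in(rmB)} ⊆ S  — applicable
  S \ del = {ball_in(b4,rmC), robot_in(rmB)}
  ∪ add   = {ball_in(b4,rmC), carry(b1,left), robot_in(rmB)}

== RESULT ==
["ball_in(b4,rmC)", "carry(b1,left)", "robot_in(rmB)"]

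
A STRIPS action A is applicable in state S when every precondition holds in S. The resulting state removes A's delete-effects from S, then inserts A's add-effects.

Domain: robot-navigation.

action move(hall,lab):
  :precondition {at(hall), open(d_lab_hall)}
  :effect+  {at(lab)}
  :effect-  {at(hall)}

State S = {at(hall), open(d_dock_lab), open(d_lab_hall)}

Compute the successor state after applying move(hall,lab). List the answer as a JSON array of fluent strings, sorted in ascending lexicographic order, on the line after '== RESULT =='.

Compute (S \ del) ∪ add:
  pre ⊆ S: {at(hall), open(d_lab_hall)} ⊆ S  — applicable
  S \ del = {open(d_dock_lab), open(d_lab_hall)}
  ∪ add   = {at(lab), open(d_dock_lab), open(d_lab_hall)}

== RESULT ==
["at(lab)", "open(d_dock_lab)", "open(d_lab_hall)"]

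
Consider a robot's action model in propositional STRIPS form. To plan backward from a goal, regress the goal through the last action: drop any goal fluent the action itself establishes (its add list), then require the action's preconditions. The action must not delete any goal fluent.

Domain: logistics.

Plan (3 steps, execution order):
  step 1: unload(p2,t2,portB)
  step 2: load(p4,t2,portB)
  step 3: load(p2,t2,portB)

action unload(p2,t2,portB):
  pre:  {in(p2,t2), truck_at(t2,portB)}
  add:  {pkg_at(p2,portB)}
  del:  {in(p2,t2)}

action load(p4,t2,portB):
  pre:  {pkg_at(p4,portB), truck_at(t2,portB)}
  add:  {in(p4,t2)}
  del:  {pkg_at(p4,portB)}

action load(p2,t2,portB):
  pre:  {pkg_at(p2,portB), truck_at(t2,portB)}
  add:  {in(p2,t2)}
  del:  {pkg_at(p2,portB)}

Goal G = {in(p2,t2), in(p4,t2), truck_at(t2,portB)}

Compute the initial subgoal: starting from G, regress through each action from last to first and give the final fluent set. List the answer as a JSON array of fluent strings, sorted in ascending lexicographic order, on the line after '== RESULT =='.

Regress step by step:
  through step 3 (load(p2,t2,portB)): drop {in(p2,t2)}, keep {in(p4,t2), truck_at(t2,portB)}, require {pkg_at(p2,portB), truck_at(t2,portB)}
    → {in(p4,t2), pkg_at(p2,portB), truck_at(t2,portB)}
  through step 2 (load(p4,t2,portB)): drop {in(p4,t2)}, keep {pkg_at(p2,portB), truck_at(t2,portB)}, require {pkg_at(p4,portB), truck_at(t2,portB)}
    → {pkg_at(p2,portB), pkg_at(p4,portB), truck_at(t2,portB)}
  through step 1 (unload(p2,t2,portB)): drop {pkg_at(p2,portB)}, keep {pkg_at(p4,portB), truck_at(t2,portB)}, require {in(p2,t2), truck_at(t2,portB)}
    → {in(p2,t2), pkg_at(p4,portB), truck_at(t2,portB)}

== RESULT ==
["in(p2,t2)", "pkg_at(p4,portB)", "truck_at(t2,portB)"]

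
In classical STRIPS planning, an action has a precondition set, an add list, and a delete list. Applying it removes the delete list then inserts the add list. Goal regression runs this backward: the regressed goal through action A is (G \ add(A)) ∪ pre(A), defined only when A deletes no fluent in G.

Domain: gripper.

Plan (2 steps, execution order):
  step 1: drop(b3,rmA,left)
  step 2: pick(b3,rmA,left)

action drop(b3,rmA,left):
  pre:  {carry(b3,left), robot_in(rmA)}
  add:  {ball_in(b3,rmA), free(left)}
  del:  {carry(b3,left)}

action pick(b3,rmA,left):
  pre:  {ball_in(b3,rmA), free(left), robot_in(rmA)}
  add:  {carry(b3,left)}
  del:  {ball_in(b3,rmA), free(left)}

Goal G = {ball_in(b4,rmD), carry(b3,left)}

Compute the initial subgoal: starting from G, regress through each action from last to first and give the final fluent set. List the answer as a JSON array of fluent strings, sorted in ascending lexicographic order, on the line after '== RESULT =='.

Regress step by step:
  through step 2 (pick(b3,rmA,left)): drop {carry(b3,left)}, keep {ball_in(b4,rmD)}, require {ball_in(b3,rmA), free(left), robot_in(rmA)}
    → {ball_in(b3,rmA), ball_in(b4,rmD), free(left), robot_in(rmA)}
  through step 1 (drop(b3,rmA,left)): drop {ball_in(b3,rmA), free(left)}, keep {ball_in(b4,rmD), robot_in(rmA)}, require {carry(b3,left), robot_in(rmA)}
    → {ball_in(b4,rmD), carry(b3,left), robot_in(rmA)}

== RESULT ==
["ball_in(b4,rmD)", "carry(b3,left)", "robot_in(rmA)"]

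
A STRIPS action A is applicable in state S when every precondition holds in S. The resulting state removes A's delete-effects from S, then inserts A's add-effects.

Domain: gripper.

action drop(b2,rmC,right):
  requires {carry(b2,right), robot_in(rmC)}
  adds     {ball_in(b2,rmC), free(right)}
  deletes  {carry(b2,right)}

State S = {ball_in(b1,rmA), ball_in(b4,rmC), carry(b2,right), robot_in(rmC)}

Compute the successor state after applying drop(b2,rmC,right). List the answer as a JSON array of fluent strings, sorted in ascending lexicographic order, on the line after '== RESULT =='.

Compute (S \ del) ∪ add:
  pre ⊆ S: {carry(b2,right), robot_in(rmC)} ⊆ S  — applicable
  S \ del = {ball_in(b1,rmA), ball_in(b4,rmC), robot_in(rmC)}
  ∪ add   = {ball_in(b1,rmA), ball_in(b2,rmC), ball_in(b4,rmC), free(right), robot_in(rmC)}

== RESULT ==
["ball_in(b1,rmA)", "ball_in(b2,rmC)", "ball_in(b4,rmC)", "free(right)", "robot_in(rmC)"]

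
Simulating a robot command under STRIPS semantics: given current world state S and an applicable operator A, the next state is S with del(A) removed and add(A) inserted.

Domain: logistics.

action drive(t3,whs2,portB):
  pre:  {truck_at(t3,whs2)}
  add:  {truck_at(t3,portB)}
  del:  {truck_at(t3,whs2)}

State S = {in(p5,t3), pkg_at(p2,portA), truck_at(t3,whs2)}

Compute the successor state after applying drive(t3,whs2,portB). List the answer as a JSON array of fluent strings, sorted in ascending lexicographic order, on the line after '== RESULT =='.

Compute (S \ del) ∪ add:
  pre ⊆ S: {truck_at(t3,whs2)} ⊆ S  — applicable
  S \ del = {in(p5,t3), pkg_at(p2,portA)}
  ∪ add   = {in(p5,t3), pkg_at(p2,portA), truck_at(t3,portB)}

== RESULT ==
["in(p5,t3)", "pkg_at(p2,portA)", "truck_at(t3,portB)"]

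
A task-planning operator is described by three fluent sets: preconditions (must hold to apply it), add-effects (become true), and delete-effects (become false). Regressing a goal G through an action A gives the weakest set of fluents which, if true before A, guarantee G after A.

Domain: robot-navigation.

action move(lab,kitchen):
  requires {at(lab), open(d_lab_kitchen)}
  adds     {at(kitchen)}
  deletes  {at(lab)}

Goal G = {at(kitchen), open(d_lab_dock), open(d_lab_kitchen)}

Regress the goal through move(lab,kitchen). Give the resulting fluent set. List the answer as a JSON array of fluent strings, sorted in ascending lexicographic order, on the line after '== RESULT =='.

Regress:
  G ∩ del = {}  (empty — regression defined)
  G \ add = {at(kitchen), open(d_lab_dock), open(d_lab_kitchen)} \ {at(kitchen)} = {open(d_lab_dock), open(d_lab_kitchen)}
  ∪ pre   = {open(d_lab_dock), open(d_lab_kitchen)} ∪ {at(lab), open(d_lab_kitchen)}
          = {at(lab), open(d_lab_dock), open(d_lab_kitchen)}

== RESULT ==
["at(lab)", "open(d_lab_dock)", "open(d_lab_kitchen)"]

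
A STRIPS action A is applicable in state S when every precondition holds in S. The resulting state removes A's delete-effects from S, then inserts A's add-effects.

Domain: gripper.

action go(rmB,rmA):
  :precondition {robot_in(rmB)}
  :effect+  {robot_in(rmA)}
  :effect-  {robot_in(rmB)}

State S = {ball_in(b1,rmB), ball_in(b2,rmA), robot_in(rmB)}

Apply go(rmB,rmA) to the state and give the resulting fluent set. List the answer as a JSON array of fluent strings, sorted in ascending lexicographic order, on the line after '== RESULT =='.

Progress:
  pre ⊆ S: {robot_in(rmB)} ⊆ S  — applicable
  S \ del = {ball_in(b1,rmB), ball_in(b2,rmA)}
  ∪ add   = {ball_in(b1,rmB), ball_in(b2,rmA), robot_in(rmA)}

== RESULT ==
["ball_in(b1,rmB)", "ball_in(b2,rmA)", "robot_in(rmA)"]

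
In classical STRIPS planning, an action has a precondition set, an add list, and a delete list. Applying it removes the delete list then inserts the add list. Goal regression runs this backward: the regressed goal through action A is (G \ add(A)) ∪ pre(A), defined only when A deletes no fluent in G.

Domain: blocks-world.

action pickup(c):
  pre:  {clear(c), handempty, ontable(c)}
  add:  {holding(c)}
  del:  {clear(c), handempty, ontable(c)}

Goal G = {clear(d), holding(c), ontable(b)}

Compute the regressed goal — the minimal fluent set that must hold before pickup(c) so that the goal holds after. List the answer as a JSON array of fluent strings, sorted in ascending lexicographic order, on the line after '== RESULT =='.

Regress:
  G ∩ del = {}  (empty — regression defined)
  G \ add = {clear(d), holding(c), ontable(b)} \ {holding(c)} = {clear(d), ontable(b)}
  ∪ pre   = {clear(d), ontable(b)} ∪ {clear(c), handempty, ontable(c)}
          = {clear(c), clear(d), handempty, ontable(b), ontable(c)}

== RESULT ==
["clear(c)", "clear(d)", "handempty", "ontable(b)", "ontable(c)"]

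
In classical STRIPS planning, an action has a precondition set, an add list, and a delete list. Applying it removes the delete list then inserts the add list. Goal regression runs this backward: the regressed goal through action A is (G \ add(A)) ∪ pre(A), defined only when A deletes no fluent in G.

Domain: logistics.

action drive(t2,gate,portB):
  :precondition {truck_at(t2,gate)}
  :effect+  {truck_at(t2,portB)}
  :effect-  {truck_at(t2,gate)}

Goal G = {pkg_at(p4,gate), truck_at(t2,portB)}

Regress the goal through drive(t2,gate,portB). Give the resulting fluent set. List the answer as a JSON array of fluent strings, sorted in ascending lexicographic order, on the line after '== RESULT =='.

Compute (G \ add) ∪ pre:
  G ∩ del = {}  (empty — regression defined)
  G \ add = {pkg_at(p4,gate), truck_at(t2,portB)} \ {truck_at(t2,portB)} = {pkg_at(p4,gate)}
  ∪ pre   = {pkg_at(p4,gate)} ∪ {truck_at(t2,gate)}
          = {pkg_at(p4,gate), truck_at(t2,gate)}

== RESULT ==
["pkg_at(p4,gate)", "truck_at(t2,gate)"]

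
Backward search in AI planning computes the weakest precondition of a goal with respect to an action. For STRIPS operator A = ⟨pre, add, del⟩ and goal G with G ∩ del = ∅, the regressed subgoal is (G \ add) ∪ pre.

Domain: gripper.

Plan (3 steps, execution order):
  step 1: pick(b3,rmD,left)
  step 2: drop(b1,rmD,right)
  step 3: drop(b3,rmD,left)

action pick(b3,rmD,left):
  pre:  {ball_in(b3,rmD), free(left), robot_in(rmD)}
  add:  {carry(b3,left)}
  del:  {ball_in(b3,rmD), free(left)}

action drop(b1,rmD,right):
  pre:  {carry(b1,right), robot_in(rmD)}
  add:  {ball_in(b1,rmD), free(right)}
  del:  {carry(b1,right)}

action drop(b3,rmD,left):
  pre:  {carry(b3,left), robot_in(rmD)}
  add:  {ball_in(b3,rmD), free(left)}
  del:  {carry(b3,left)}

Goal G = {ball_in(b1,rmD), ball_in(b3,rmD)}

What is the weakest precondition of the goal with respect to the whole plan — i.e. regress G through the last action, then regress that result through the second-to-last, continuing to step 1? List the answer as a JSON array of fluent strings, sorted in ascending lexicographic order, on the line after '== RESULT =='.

Regress step by step:
  through step 3 (drop(b3,rmD,left)): drop {ball_in(b3,rmD)}, keep {ball_in(b1,rmD)}, require {carry(b3,left), robot_in(rmD)}
    → {ball_in(b1,rmD), carry(b3,left), robot_in(rmD)}
  through step 2 (drop(b1,rmD,right)): drop {ball_in(b1,rmD)}, keep {carry(b3,left), robot_in(rmD)}, require {carry(b1,right), robot_in(rmD)}
    → {carry(b1,right), carry(b3,left), robot_in(rmD)}
  through step 1 (pick(b3,rmD,left)): drop {carry(b3,left)}, keep {carry(b1,right), robot_in(rmD)}, require {ball_in(b3,rmD), free(left), robot_in(rmD)}
    → {ball_in(b3,rmD), carry(b1,right), free(left), robot_in(rmD)}

== RESULT ==
["ball_in(b3,rmD)", "carry(b1,right)", "free(left)", "robot_in(rmD)"]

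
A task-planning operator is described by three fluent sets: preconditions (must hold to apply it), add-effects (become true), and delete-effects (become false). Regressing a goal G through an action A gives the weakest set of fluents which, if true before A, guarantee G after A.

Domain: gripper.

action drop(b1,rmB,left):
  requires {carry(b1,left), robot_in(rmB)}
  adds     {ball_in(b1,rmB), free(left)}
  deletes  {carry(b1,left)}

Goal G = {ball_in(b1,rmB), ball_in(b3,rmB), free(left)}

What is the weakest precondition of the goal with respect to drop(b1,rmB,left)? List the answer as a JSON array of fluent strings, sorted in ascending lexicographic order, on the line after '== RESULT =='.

Compute (G \ add) ∪ pre:
  G ∩ del = {}  (empty — regression defined)
  G \ add = {ball_in(b1,rmB), ball_in(b3,rmB), free(left)} \ {ball_in(b1,rmB), free(left)} = {ball_in(b3,rmB)}
  ∪ pre   = {ball_in(b3,rmB)} ∪ {carry(b1,left), robot_in(rmB)}
          = {ball_in(b3,rmB), carry(b1,left), robot_in(rmB)}

== RESULT ==
["ball_in(b3,rmB)", "carry(b1,left)", "robot_in(rmB)"]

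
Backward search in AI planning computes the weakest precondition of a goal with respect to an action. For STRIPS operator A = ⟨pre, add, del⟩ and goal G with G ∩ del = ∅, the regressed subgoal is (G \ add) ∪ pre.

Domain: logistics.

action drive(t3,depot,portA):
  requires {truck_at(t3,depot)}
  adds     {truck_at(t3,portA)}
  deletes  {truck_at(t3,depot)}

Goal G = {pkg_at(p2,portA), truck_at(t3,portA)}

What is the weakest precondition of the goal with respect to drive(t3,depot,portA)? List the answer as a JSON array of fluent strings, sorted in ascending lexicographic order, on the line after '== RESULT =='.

Regress:
  G ∩ del = {}  (empty — regression defined)
  G \ add = {pkg_at(p2,portA), truck_at(t3,portA)} \ {truck_at(t3,portA)} = {pkg_at(p2,portA)}
  ∪ pre   = {pkg_at(p2,portA)} ∪ {truck_at(t3,depot)}
          = {pkg_at(p2,portA), truck_at(t3,depot)}

== RESULT ==
["pkg_at(p2,portA)", "truck_at(t3,depot)"]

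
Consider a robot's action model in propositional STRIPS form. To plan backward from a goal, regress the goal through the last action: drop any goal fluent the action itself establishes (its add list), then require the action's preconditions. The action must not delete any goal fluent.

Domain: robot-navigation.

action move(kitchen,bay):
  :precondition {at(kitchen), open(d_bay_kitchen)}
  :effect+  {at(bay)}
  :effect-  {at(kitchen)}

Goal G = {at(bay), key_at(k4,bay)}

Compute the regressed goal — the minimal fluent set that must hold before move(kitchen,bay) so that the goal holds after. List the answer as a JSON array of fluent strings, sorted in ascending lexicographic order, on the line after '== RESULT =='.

Regress:
  G ∩ del = {}  (empty — regression defined)
  G \ add = {at(bay), key_at(k4,bay)} \ {at(bay)} = {key_at(k4,bay)}
  ∪ pre   = {key_at(k4,bay)} ∪ {at(kitchen), open(d_bay_kitchen)}
          = {at(kitchen), key_at(k4,bay), open(d_bay_kitchen)}

== RESULT ==
["at(kitchen)", "key_at(k4,bay)", "open(d_bay_kitchen)"]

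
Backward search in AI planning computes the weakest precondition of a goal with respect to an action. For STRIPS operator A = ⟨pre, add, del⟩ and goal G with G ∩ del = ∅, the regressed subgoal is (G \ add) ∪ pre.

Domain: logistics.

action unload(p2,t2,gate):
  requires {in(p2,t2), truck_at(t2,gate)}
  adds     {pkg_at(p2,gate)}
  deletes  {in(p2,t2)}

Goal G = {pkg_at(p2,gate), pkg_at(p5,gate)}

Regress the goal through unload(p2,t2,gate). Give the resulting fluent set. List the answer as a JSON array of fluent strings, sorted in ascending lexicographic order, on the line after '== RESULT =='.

Regress:
  G ∩ del = {}  (empty — regression defined)
  G \ add = {pkg_at(p2,gate), pkg_at(p5,gate)} \ {pkg_at(p2,gate)} = {pkg_at(p5,gate)}
  ∪ pre   = {pkg_at(p5,gate)} ∪ {in(p2,t2), truck_at(t2,gate)}
          = {in(p2,t2), pkg_at(p5,gate), truck_at(t2,gate)}

== RESULT ==
["in(p2,t2)", "pkg_at(p5,gate)", "truck_at(t2,gate)"]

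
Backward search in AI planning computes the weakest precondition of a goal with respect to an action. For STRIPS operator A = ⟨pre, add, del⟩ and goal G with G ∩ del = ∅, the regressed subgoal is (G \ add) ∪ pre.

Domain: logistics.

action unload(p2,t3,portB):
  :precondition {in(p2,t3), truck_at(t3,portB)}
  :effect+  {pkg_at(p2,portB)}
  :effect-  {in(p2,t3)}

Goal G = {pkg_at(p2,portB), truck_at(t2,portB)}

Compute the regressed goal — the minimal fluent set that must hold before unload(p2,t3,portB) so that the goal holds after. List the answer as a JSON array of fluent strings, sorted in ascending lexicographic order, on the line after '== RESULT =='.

Compute (G \ add) ∪ pre:
  G ∩ del = {}  (empty — regression defined)
  G \ add = {pkg_at(p2,portB), truck_at(t2,portB)} \ {pkg_at(p2,portB)} = {truck_at(t2,portB)}
  ∪ pre   = {truck_at(t2,portB)} ∪ {in(p2,t3), truck_at(t3,portB)}
          = {in(p2,t3), truck_at(t2,portB), truck_at(t3,portB)}

== RESULT ==
["in(p2,t3)", "truck_at(t2,portB)", "truck_at(t3,portB)"]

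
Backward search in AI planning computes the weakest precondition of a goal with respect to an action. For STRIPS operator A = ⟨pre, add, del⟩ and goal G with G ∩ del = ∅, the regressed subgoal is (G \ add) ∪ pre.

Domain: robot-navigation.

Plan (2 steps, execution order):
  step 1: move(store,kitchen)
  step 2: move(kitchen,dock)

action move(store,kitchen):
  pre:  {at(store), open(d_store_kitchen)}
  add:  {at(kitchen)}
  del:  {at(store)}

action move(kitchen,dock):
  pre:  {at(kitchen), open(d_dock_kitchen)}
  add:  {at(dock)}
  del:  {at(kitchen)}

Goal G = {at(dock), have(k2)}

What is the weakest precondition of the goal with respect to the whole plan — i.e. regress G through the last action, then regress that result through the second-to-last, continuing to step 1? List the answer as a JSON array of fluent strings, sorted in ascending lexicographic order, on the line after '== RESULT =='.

Regress step by step:
  through step 2 (move(kitchen,dock)): drop {at(dock)}, keep {have(k2)}, require {at(kitchen), open(d_dock_kitchen)}
    → {at(kitchen), have(k2), open(d_dock_kitchen)}
  through step 1 (move(store,kitchen)): drop {at(kitchen)}, keep {have(k2), open(d_dock_kitchen)}, require {at(store), open(d_store_kitchen)}
    → {at(store), have(k2), open(d_dock_kitchen), open(d_store_kitchen)}

== RESULT ==
["at(store)", "have(k2)", "open(d_dock_kitchen)", "open(d_store_kitchen)"]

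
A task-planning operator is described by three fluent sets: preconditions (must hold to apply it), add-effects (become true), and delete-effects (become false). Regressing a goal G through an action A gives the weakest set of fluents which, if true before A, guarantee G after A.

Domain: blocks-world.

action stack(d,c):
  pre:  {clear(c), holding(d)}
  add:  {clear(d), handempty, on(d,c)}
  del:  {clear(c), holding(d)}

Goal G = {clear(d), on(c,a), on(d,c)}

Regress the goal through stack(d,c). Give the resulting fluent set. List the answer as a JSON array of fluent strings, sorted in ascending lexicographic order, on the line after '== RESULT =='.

Regress:
  G ∩ del = {}  (empty — regression defined)
  G \ add = {clear(d), on(c,a), on(d,c)} \ {clear(d), handempty, on(d,c)} = {on(c,a)}
  ∪ pre   = {on(c,a)} ∪ {clear(c), holding(d)}
          = {clear(c), holding(d), on(c,a)}

== RESULT ==
["clear(c)", "holding(d)", "on(c,a)"]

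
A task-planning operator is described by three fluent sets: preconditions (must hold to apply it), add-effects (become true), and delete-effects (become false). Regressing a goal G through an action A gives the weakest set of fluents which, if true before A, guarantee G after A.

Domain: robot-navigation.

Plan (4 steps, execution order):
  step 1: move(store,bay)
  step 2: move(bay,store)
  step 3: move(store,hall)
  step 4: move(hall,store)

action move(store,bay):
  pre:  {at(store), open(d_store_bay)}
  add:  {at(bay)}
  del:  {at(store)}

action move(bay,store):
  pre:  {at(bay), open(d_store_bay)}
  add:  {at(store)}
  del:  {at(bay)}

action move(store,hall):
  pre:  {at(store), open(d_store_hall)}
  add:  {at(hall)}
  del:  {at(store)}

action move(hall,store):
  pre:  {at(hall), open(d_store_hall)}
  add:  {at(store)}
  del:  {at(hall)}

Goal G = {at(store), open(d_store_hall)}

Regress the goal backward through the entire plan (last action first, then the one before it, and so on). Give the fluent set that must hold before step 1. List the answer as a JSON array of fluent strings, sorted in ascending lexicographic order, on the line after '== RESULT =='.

Work backward from the goal:
  through step 4 (move(hall,store)): drop {at(store)}, keep {open(d_store_hall)}, require {at(hall), open(d_store_hall)}
    → {at(hall), open(d_store_hall)}
  through step 3 (move(store,hall)): drop {at(hall)}, keep {open(d_store_hall)}, require {at(store), open(d_store_hall)}
    → {at(store), open(d_store_hall)}
  through step 2 (move(bay,store)): drop {at(store)}, keep {open(d_store_hall)}, require {at(bay), open(d_store_bay)}
    → {at(bay), open(d_store_bay), open(d_store_hall)}
  through step 1 (move(store,bay)): drop {at(bay)}, keep {open(d_store_bay), open(d_store_hall)}, require {at(store), open(d_store_bay)}
    → {at(store), open(d_store_bay), open(d_store_hall)}

== RESULT ==
["at(store)", "open(d_store_bay)", "open(d_store_hall)"]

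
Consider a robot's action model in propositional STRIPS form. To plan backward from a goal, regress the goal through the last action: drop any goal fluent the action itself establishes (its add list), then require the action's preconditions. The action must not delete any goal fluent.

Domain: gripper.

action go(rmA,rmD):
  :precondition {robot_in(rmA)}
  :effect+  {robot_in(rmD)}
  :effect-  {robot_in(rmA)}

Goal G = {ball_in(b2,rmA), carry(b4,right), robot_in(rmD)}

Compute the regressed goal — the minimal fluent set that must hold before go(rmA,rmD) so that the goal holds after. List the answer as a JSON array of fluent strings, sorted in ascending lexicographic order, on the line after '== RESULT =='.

Regress:
  G ∩ del = {}  (empty — regression defined)
  G \ add = {ball_in(b2,rmA), carry(b4,right), robot_in(rmD)} \ {robot_in(rmD)} = {ball_in(b2,rmA), carry(b4,right)}
  ∪ pre   = {ball_in(b2,rmA), carry(b4,right)} ∪ {robot_in(rmA)}
          = {ball_in(b2,rmA), carry(b4,right), robot_in(rmA)}

== RESULT ==
["ball_in(b2,rmA)", "carry(b4,right)", "robot_in(rmA)"]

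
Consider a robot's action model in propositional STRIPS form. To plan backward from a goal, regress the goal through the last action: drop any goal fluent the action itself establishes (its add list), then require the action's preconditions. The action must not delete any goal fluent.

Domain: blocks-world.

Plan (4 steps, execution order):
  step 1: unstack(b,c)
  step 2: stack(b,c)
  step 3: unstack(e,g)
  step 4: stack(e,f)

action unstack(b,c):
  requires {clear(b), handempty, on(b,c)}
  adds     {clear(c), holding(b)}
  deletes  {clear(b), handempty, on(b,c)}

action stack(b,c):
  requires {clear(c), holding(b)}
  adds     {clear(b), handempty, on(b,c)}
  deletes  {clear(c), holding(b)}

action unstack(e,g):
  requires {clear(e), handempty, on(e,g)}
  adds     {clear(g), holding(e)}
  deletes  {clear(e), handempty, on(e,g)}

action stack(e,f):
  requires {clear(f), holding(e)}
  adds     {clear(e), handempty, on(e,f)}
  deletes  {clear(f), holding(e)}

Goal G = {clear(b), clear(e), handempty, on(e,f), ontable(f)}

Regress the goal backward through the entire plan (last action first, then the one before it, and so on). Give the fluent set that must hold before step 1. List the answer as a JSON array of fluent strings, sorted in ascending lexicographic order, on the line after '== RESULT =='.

Work backward from the goal:
  through step 4 (stack(e,f)): drop {clear(e), handempty, on(e,f)}, keep {clear(b), ontable(f)}, require {clear(f), holding(e)}
    → {clear(b), clear(f), holding(e), ontable(f)}
  through step 3 (unstack(e,g)): drop {holding(e)}, keep {clear(b), clear(f), ontable(f)}, require {clear(e), handempty, on(e,g)}
    → {clear(b), clear(e), clear(f), handempty, on(e,g), ontable(f)}
  through step 2 (stack(b,c)): drop {clear(b), handempty}, keep {clear(e), clear(f), on(e,g), ontable(f)}, require {clear(c), holding(b)}
    → {clear(c), clear(e), clear(f), holding(b), on(e,g), ontable(f)}
  through step 1 (unstack(b,c)): drop {clear(c), holding(b)}, keep {clear(e), clear(f), on(e,g), ontable(f)}, require {clear(b), handempty, on(b,c)}
    → {clear(b), clear(e), clear(f), handempty, on(b,c), on(e,g), ontable(f)}

== RESULT ==
["clear(b)", "clear(e)", "clear(f)", "handempty", "on(b,c)", "on(e,g)", "ontable(f)"]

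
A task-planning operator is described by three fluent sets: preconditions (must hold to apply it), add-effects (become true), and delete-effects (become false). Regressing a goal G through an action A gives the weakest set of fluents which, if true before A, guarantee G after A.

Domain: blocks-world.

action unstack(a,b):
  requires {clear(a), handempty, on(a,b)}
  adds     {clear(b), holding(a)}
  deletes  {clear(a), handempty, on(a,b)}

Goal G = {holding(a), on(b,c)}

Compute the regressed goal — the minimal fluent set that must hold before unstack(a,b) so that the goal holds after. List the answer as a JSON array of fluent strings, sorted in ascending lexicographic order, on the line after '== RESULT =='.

Regress:
  G ∩ del = {}  (empty — regression defined)
  G \ add = {holding(a), on(b,c)} \ {clear(b), holding(a)} = {on(b,c)}
  ∪ pre   = {on(b,c)} ∪ {clear(a), handempty, on(a,b)}
          = {clear(a), handempty, on(a,b), on(b,c)}

== RESULT ==
["clear(a)", "handempty", "on(a,b)", "on(b,c)"]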